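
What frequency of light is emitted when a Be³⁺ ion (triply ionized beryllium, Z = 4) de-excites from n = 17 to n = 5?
1.9234e+15 Hz

First, find the transition energy:
E_17 = -13.6057 × 4² / 17² = -0.7532567 eV
E_5 = -13.6057 × 4² / 5² = -8.7076480 eV
|ΔE| = |E_5 - E_17| = 7.9543913 eV

Convert to Joules: E = 7.9543913 eV × (1.602177 × 10⁻¹⁹ J/eV) = 1.274434e-18 J

Using E = hf:
f = E/h = 1.274434e-18 J / (6.62607 × 10⁻³⁴ J·s)
f = 1.9234e+15 Hz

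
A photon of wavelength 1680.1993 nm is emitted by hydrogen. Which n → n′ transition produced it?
n = 11 → n = 4

First, find the photon energy from the wavelength (hc = 1239.84 eV·nm):
E = hc/λ = 1239.84 eV·nm / 1680.1993 nm = 0.73791246 eV

The energy levels of hydrogen satisfy E_n = -13.6057 / n² eV, so an emission n_i → n_f releases
ΔE = 13.6057 × (1/n_f² − 1/n_i²) eV.

Setting ΔE equal to the photon energy:
1/n_f² − 1/n_i² = 0.73791246 / 13.6057 = 0.054235538

Since 1/n_i² must be positive, we need 1/n_f² > 0.054235538, i.e. n_f ≤ 4. For each allowed n_f, solve n_i = (1/n_f² − 0.054235538)^(−1/2) and check whether it is a whole number:
  n_f = 1: 1/n_i² = 1.000000000 − 0.054235538 = 0.945764462 → n_i = 1.028  (not an integer) ✗
  n_f = 2: 1/n_i² = 0.250000000 − 0.054235538 = 0.195764462 → n_i = 2.260  (not an integer) ✗
  n_f = 3: 1/n_i² = 0.111111111 − 0.054235538 = 0.056875573 → n_i = 4.193  (not an integer) ✗
  n_f = 4: 1/n_i² = 0.062500000 − 0.054235538 = 0.008264462 → n_i = 11.000  → integer, n_i = 11 ✓

Only n_f = 4 gives an integer upper level, n_i = 11.

The transition is from n = 11 to n = 4 (emission).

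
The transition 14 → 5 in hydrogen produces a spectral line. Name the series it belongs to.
Pfund series

The spectral series in hydrogen are named based on the final (lower) energy level:
- Lyman series: n_final = 1 (ultraviolet)
- Balmer series: n_final = 2 (visible/near-UV)
- Paschen series: n_final = 3 (infrared)
- Brackett series: n_final = 4 (infrared)
- Pfund series: n_final = 5 (far infrared)

Since this transition ends at n = 5, it belongs to the Pfund series.

For reference, this 14 → 5 line has photon energy
ΔE = 13.6057 eV × (1/5² - 1/14²) = 0.47481116 eV,
corresponding to wavelength λ = hc/ΔE = 1239.84 eV·nm / 0.47481116 eV = 2611.23 nm in the far infrared region.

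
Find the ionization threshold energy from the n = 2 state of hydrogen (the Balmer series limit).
3.40 eV

The series limit corresponds to the transition from n = ∞ to n = 2.
This is the highest energy (shortest wavelength) transition in the Balmer series.

E_∞ = 0 eV
E_2 = -13.6057 / 2² = -3.40 eV

Energy at series limit:
ΔE = E_∞ - E_2 = 0 - (-3.40) = 3.40 eV

This energy equals the ionization energy from the n = 2 state of hydrogen.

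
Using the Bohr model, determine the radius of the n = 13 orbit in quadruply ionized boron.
1.7886 nm (or 17.8862 Å)

The Bohr radius formula is:
r_n = n² a₀ / Z

where a₀ = 0.0529177 nm is the Bohr radius.

For B⁴⁺ (Z = 5) at n = 13:
r_13 = 13² × 0.0529177 nm / 5
r_13 = 169 × 0.0529177 nm / 5
r_13 = 8.94309 nm / 5
r_13 = 1.7886 nm

The electron orbits at approximately 1.7886 nm from the nucleus.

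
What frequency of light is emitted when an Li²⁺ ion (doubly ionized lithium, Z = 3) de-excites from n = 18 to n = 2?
7.3108e+15 Hz

First, find the transition energy:
E_18 = -13.6057 × 3² / 18² = -0.377936 eV
E_2 = -13.6057 × 3² / 2² = -30.612825 eV
|ΔE| = |E_2 - E_18| = 30.234889 eV

Convert to Joules: E = 30.234889 eV × (1.602177 × 10⁻¹⁹ J/eV) = 4.844164e-18 J

Using E = hf:
f = E/h = 4.844164e-18 J / (6.62607 × 10⁻³⁴ J·s)
f = 7.3108e+15 Hz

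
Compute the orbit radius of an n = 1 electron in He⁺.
0.02646 nm (or 0.26459 Å)

The Bohr radius formula is:
r_n = n² a₀ / Z

where a₀ = 0.05291772 nm is the Bohr radius.

For He⁺ (Z = 2) at n = 1:
r_1 = 1² × 0.05291772 nm / 2
r_1 = 1 × 0.05291772 nm / 2
r_1 = 0.052918 nm / 2
r_1 = 0.02646 nm

The electron orbits at approximately 0.02646 nm from the nucleus.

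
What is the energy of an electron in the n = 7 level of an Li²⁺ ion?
-2.50 eV

For hydrogen-like ions, the energy levels scale with Z²:
E_n = -13.6057 Z² / n² eV

For Li²⁺ (Z = 3) at n = 7:
E_7 = -13.6057 × 3² / 7²
E_7 = -13.6057 × 9 / 49
E_7 = -122.4513 / 49
E_7 = -2.50 eV

The energy is 9 times more negative than hydrogen at the same n due to the stronger nuclear charge.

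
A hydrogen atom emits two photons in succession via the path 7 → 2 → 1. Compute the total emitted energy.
13.32803 eV

The energy levels of hydrogen are E_n = -13.6057 / n² eV.

First transition (7 → 2):
ΔE₁ = |E_2 - E_7|
ΔE₁ = |-3.40142500000 - (-0.27766734694)| = 3.12375765 eV

Second transition (2 → 1):
ΔE₂ = |E_1 - E_2|
ΔE₂ = |-13.60570000000 - (-3.40142500000)| = 10.20427500 eV

Total energy released:
E_total = ΔE₁ + ΔE₂ = 3.12375765 + 10.20427500 = 13.32803 eV

Note: This equals the direct transition 7 → 1: 13.32803 eV ✓
Energy is conserved regardless of the path taken.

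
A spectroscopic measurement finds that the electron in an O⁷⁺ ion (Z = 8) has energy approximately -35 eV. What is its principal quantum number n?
n = 5

The exact energy levels follow E_n = -13.6057 Z² / n² eV with Z = 8.

The measured value (-35 eV) is reported to only 2 significant figures, so we must test candidate n values and see which one matches to that precision.

Candidate energies:
  n = 3:  E = -13.6057 × 8² / 3² = -96.75164 eV
  n = 4:  E = -13.6057 × 8² / 4² = -54.42280 eV
  n = 5:  E = -13.6057 × 8² / 5² = -34.83059 eV  ← matches
  n = 6:  E = -13.6057 × 8² / 6² = -24.18791 eV
  n = 7:  E = -13.6057 × 8² / 7² = -17.77071 eV

Checking against the measurement of -35 eV (2 sig figs), only n = 5 agrees:
E_5 = -34.83059 eV, which rounds to -35 eV ✓

Therefore n = 5.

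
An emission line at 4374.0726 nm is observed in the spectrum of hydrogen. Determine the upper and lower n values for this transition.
n = 12 → n = 6

First, find the photon energy from the wavelength (hc = 1239.84 eV·nm):
E = hc/λ = 1239.84 eV·nm / 4374.0726 nm = 0.28345209 eV

The energy levels of hydrogen satisfy E_n = -13.6057 / n² eV, so an emission n_i → n_f releases
ΔE = 13.6057 × (1/n_f² − 1/n_i²) eV.

Setting ΔE equal to the photon energy:
1/n_f² − 1/n_i² = 0.28345209 / 13.6057 = 0.020833334

Since 1/n_i² must be positive, we need 1/n_f² > 0.020833334, i.e. n_f ≤ 6. For each allowed n_f, solve n_i = (1/n_f² − 0.020833334)^(−1/2) and check whether it is a whole number:
  n_f = 1: 1/n_i² = 1.000000000 − 0.020833334 = 0.979166666 → n_i = 1.011  (not an integer) ✗
  n_f = 2: 1/n_i² = 0.250000000 − 0.020833334 = 0.229166666 → n_i = 2.089  (not an integer) ✗
  n_f = 3: 1/n_i² = 0.111111111 − 0.020833334 = 0.090277777 → n_i = 3.328  (not an integer) ✗
  n_f = 4: 1/n_i² = 0.062500000 − 0.020833334 = 0.041666666 → n_i = 4.899  (not an integer) ✗
  n_f = 5: 1/n_i² = 0.040000000 − 0.020833334 = 0.019166666 → n_i = 7.223  (not an integer) ✗
  n_f = 6: 1/n_i² = 0.027777778 − 0.020833334 = 0.006944444 → n_i = 12.000  → integer, n_i = 12 ✓

Only n_f = 6 gives an integer upper level, n_i = 12.

The transition is from n = 12 to n = 6 (emission).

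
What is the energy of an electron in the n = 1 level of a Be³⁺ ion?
-217.691200 eV

For hydrogen-like ions, the energy levels scale with Z²:
E_n = -13.6057 Z² / n² eV

For Be³⁺ (Z = 4) at n = 1:
E_1 = -13.6057 × 4² / 1²
E_1 = -13.6057 × 16 / 1
E_1 = -217.6912 / 1
E_1 = -217.691200 eV

The energy is 16 times more negative than hydrogen at the same n due to the stronger nuclear charge.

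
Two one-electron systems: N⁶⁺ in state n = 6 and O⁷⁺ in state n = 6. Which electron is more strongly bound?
O⁷⁺ at n = 6 (E = -24.187911 eV)

Using E_n = -13.6057 Z² / n² eV:

N⁶⁺ (Z = 7) at n = 6:
E = -13.6057 × 7² / 6² = -13.6057 × 49 / 36 = -18.518869444 eV

O⁷⁺ (Z = 8) at n = 6:
E = -13.6057 × 8² / 6² = -13.6057 × 64 / 36 = -24.187911111 eV

Since -24.187911111 eV < -18.518869444 eV,
O⁷⁺ at n = 6 is more tightly bound (requires more energy to ionize).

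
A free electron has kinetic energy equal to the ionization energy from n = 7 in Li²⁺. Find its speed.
9.38e+05 m/s (or 0.313% of c)

The binding energy at n = 7 for Li²⁺ is:
E_7 = -13.6057 × 3²/7² = -2.49901 eV
|E_7| = 2.49901 eV

Convert to Joules:
KE = 2.49901 eV × (1.602177 × 10⁻¹⁹ J/eV) = 4.0039e-19 J

Using KE = ½mv²:
v = √(2·KE/m_e)
v = √(2 × 4.0039e-19 J / 9.10938 × 10⁻³¹ kg)
v = 9.38e+05 m/s

This is approximately 0.313% the speed of light.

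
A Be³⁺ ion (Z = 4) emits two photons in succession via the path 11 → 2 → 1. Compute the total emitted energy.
215.892099 eV

The energy levels of Be³⁺ are E_n = -13.6057 × 4² / n² eV.

First transition (11 → 2):
ΔE₁ = |E_2 - E_11|
ΔE₁ = |-54.422800000000 - (-1.799100826446)| = 52.623699174 eV

Second transition (2 → 1):
ΔE₂ = |E_1 - E_2|
ΔE₂ = |-217.691200000000 - (-54.422800000000)| = 163.268400000 eV

Total energy released:
E_total = ΔE₁ + ΔE₂ = 52.623699174 + 163.268400000 = 215.892099 eV

Note: This equals the direct transition 11 → 1: 215.892099 eV ✓
Energy is conserved regardless of the path taken.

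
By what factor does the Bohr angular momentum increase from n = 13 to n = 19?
1.462

In the Bohr model, L_n = nℏ, so the ratio is purely the ratio of quantum numbers:

L_19/L_13 = 19ℏ / 13ℏ = 19/13 = 1.462

The angular momentum scales linearly with n.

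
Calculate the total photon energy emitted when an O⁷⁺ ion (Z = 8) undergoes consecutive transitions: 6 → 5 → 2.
193.5033 eV

The energy levels of O⁷⁺ are E_n = -13.6057 × 8² / n² eV.

First transition (6 → 5):
ΔE₁ = |E_5 - E_6|
ΔE₁ = |-34.8305920000 - (-24.1879111111)| = 10.6426809 eV

Second transition (5 → 2):
ΔE₂ = |E_2 - E_5|
ΔE₂ = |-217.6912000000 - (-34.8305920000)| = 182.8606080 eV

Total energy released:
E_total = ΔE₁ + ΔE₂ = 10.6426809 + 182.8606080 = 193.5033 eV

Note: This equals the direct transition 6 → 2: 193.5033 eV ✓
Energy is conserved regardless of the path taken.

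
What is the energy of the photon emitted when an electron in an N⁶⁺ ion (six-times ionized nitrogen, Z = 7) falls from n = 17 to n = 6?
16.212021 eV

The energy levels are E_n = -13.6057 Z² eV / n².

Energy at n = 17: E_17 = -13.6057 × 7² / 17² = -2.306848789 eV
Energy at n = 6: E_6 = -13.6057 × 7² / 6² = -18.518869444 eV

For emission (electron falling to lower state), the photon energy is:
E_photon = E_17 - E_6 = |-2.306848789 - (-18.518869444)|
E_photon = 16.212021 eV

This energy is carried away by the emitted photon.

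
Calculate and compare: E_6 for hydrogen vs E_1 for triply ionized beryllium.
Be³⁺ at n = 1 (E = -217.6912 eV)

Using E_n = -13.6057 Z² / n² eV:

H (Z = 1) at n = 6:
E = -13.6057 × 1² / 6² = -13.6057 × 1 / 36 = -0.3779361 eV

Be³⁺ (Z = 4) at n = 1:
E = -13.6057 × 4² / 1² = -13.6057 × 16 / 1 = -217.6912000 eV

Since -217.6912000 eV < -0.3779361 eV,
Be³⁺ at n = 1 is more tightly bound (requires more energy to ionize).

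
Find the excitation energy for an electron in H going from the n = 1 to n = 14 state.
13.5363 eV

The energy levels of a hydrogen-like atom are E_n = -13.6057 eV / n².

Energy at n = 1: E_1 = -13.6057 / 1² = -13.6057000 eV
Energy at n = 14: E_14 = -13.6057 / 14² = -0.0694168 eV

The excitation energy is the difference:
ΔE = E_14 - E_1
ΔE = -0.0694168 - (-13.6057000)
ΔE = 13.5363 eV

Since this is positive, energy must be absorbed (photon absorption).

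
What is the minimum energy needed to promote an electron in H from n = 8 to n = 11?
0.1001 eV

The energy levels of a hydrogen-like atom are E_n = -13.6057 eV / n².

Energy at n = 8: E_8 = -13.6057 / 8² = -0.2125891 eV
Energy at n = 11: E_11 = -13.6057 / 11² = -0.1124438 eV

The excitation energy is the difference:
ΔE = E_11 - E_8
ΔE = -0.1124438 - (-0.2125891)
ΔE = 0.1001 eV

Since this is positive, energy must be absorbed (photon absorption).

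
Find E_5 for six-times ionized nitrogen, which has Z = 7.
-26.66717 eV

For hydrogen-like ions, the energy levels scale with Z²:
E_n = -13.6057 Z² / n² eV

For N⁶⁺ (Z = 7) at n = 5:
E_5 = -13.6057 × 7² / 5²
E_5 = -13.6057 × 49 / 25
E_5 = -666.6793 / 25
E_5 = -26.66717 eV

The energy is 49 times more negative than hydrogen at the same n due to the stronger nuclear charge.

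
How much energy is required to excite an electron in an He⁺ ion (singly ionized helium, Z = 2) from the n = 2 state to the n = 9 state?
12.933814 eV

The energy levels of a hydrogen-like atom are E_n = -13.6057 Z² eV / n².

Energy at n = 2: E_2 = -13.6057 × 2² / 2² = -13.605700000 eV
Energy at n = 9: E_9 = -13.6057 × 2² / 9² = -0.671886420 eV

The excitation energy is the difference:
ΔE = E_9 - E_2
ΔE = -0.671886420 - (-13.605700000)
ΔE = 12.933814 eV

Since this is positive, energy must be absorbed (photon absorption).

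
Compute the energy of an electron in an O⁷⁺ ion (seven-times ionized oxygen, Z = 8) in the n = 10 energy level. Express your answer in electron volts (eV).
-8.708 eV

The energy levels of a hydrogen-like atom are given by:
E_n = -13.6057 Z² / n² eV  (with Z = 8 for O⁷⁺)

For n = 10:
E_10 = -13.6057 × 8² / 10²
E_10 = -13.6057 × 64 / 100
E_10 = -8.708 eV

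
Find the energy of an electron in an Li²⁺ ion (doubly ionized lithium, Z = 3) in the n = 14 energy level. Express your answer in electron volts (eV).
-0.62 eV

The energy levels of a hydrogen-like atom are given by:
E_n = -13.6057 Z² / n² eV  (with Z = 3 for Li²⁺)

For n = 14:
E_14 = -13.6057 × 3² / 14²
E_14 = -13.6057 × 9 / 196
E_14 = -0.62 eV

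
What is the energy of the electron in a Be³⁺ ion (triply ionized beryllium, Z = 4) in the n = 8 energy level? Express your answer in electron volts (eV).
-3.401 eV

The energy levels of a hydrogen-like atom are given by:
E_n = -13.6057 Z² / n² eV  (with Z = 4 for Be³⁺)

For n = 8:
E_8 = -13.6057 × 4² / 8²
E_8 = -13.6057 × 16 / 64
E_8 = -3.401 eV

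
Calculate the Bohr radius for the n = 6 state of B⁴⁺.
0.38101 nm (or 3.81008 Å)

The Bohr radius formula is:
r_n = n² a₀ / Z

where a₀ = 0.05291772 nm is the Bohr radius.

For B⁴⁺ (Z = 5) at n = 6:
r_6 = 6² × 0.05291772 nm / 5
r_6 = 36 × 0.05291772 nm / 5
r_6 = 1.905038 nm / 5
r_6 = 0.38101 nm

The electron orbits at approximately 0.38101 nm from the nucleus.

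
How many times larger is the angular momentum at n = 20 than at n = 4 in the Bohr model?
5.000

In the Bohr model, L_n = nℏ, so the ratio is purely the ratio of quantum numbers:

L_20/L_4 = 20ℏ / 4ℏ = 20/4 = 5.000

The angular momentum scales linearly with n.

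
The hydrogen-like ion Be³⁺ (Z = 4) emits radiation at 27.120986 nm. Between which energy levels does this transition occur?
n = 5 → n = 2

First, find the photon energy from the wavelength (hc = 1239.84 eV·nm):
E = hc/λ = 1239.84 eV·nm / 27.120986 nm = 45.715152 eV

The energy levels of Be³⁺ satisfy E_n = -13.6057 × 4² / n² eV, so an emission n_i → n_f releases
ΔE = 13.6057 × 4² × (1/n_f² − 1/n_i²) eV.

Setting ΔE equal to the photon energy:
1/n_f² − 1/n_i² = 45.715152 / (13.6057 × 4²) = 0.21000000

Since 1/n_i² must be positive, we need 1/n_f² > 0.21000000, i.e. n_f ≤ 2. For each allowed n_f, solve n_i = (1/n_f² − 0.21000000)^(−1/2) and check whether it is a whole number:
  n_f = 1: 1/n_i² = 1.00000000 − 0.21000000 = 0.79000000 → n_i = 1.125  (not an integer) ✗
  n_f = 2: 1/n_i² = 0.25000000 − 0.21000000 = 0.04000000 → n_i = 5.000  → integer, n_i = 5 ✓

Only n_f = 2 gives an integer upper level, n_i = 5.

The transition is from n = 5 to n = 2 (emission).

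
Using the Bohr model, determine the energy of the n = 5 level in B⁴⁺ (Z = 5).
-13.61 eV

For hydrogen-like ions, the energy levels scale with Z²:
E_n = -13.6057 Z² / n² eV

For B⁴⁺ (Z = 5) at n = 5:
E_5 = -13.6057 × 5² / 5²
E_5 = -13.6057 × 25 / 25
E_5 = -340.1425 / 25
E_5 = -13.61 eV

The energy is 25 times more negative than hydrogen at the same n due to the stronger nuclear charge.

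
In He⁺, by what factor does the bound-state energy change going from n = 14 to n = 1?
196.000

Using E_n = -13.6057 Z² / n² eV with Z = 2:

E_1 = -13.6057 × 2² / 1² = -54.4228 / 1 = -54.422800000 eV
E_14 = -13.6057 × 2² / 14² = -54.4228 / 196 = -0.277667347 eV

The ratio is:
E_1/E_14 = (-54.422800000) / (-0.277667347)
E_1/E_14 = (-54.4228/1) / (-54.4228/196)
E_1/E_14 = 196/1
E_1/E_14 = 196.000
(Note: the Z² factors cancel in the ratio.)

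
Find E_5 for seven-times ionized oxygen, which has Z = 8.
-34.8306 eV

For hydrogen-like ions, the energy levels scale with Z²:
E_n = -13.6057 Z² / n² eV

For O⁷⁺ (Z = 8) at n = 5:
E_5 = -13.6057 × 8² / 5²
E_5 = -13.6057 × 64 / 25
E_5 = -870.7648 / 25
E_5 = -34.8306 eV

The energy is 64 times more negative than hydrogen at the same n due to the stronger nuclear charge.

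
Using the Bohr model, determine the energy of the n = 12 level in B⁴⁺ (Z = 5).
-2.362 eV

For hydrogen-like ions, the energy levels scale with Z²:
E_n = -13.6057 Z² / n² eV

For B⁴⁺ (Z = 5) at n = 12:
E_12 = -13.6057 × 5² / 12²
E_12 = -13.6057 × 25 / 144
E_12 = -340.1425 / 144
E_12 = -2.362 eV

The energy is 25 times more negative than hydrogen at the same n due to the stronger nuclear charge.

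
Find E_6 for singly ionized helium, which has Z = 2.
-1.5117 eV

For hydrogen-like ions, the energy levels scale with Z²:
E_n = -13.6057 Z² / n² eV

For He⁺ (Z = 2) at n = 6:
E_6 = -13.6057 × 2² / 6²
E_6 = -13.6057 × 4 / 36
E_6 = -54.4228 / 36
E_6 = -1.5117 eV

The energy is 4 times more negative than hydrogen at the same n due to the stronger nuclear charge.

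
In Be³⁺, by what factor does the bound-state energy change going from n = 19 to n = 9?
4.456790

Using E_n = -13.6057 Z² / n² eV with Z = 4:

E_9 = -13.6057 × 4² / 9² = -217.6912 / 81 = -2.687545679012 eV
E_19 = -13.6057 × 4² / 19² = -217.6912 / 361 = -0.603022714681 eV

The ratio is:
E_9/E_19 = (-2.687545679012) / (-0.603022714681)
E_9/E_19 = (-217.6912/81) / (-217.6912/361)
E_9/E_19 = 361/81
E_9/E_19 = 4.456790
(Note: the Z² factors cancel in the ratio.)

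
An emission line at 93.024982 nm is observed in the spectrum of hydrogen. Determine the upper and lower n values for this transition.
n = 7 → n = 1

First, find the photon energy from the wavelength (hc = 1239.84 eV·nm):
E = hc/λ = 1239.84 eV·nm / 93.024982 nm = 13.328033 eV

The energy levels of hydrogen satisfy E_n = -13.6057 / n² eV, so an emission n_i → n_f releases
ΔE = 13.6057 × (1/n_f² − 1/n_i²) eV.

Setting ΔE equal to the photon energy:
1/n_f² − 1/n_i² = 13.328033 / 13.6057 = 0.97959186

Since 1/n_i² must be positive, we need 1/n_f² > 0.97959186, i.e. n_f ≤ 1. For each allowed n_f, solve n_i = (1/n_f² − 0.97959186)^(−1/2) and check whether it is a whole number:
  n_f = 1: 1/n_i² = 1.00000000 − 0.97959186 = 0.02040814 → n_i = 7.000  → integer, n_i = 7 ✓

Only n_f = 1 gives an integer upper level, n_i = 7.

The transition is from n = 7 to n = 1 (emission).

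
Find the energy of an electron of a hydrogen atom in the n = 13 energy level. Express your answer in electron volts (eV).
-0.081 eV

The energy levels of a hydrogen-like atom are given by:
E_n = -13.6057 eV / n²

For n = 13:
E_13 = -13.6057 eV / 13²
E_13 = -13.6057 eV / 169
E_13 = -0.081 eV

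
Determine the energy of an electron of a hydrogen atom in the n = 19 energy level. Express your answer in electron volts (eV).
-0.03769 eV

The energy levels of a hydrogen-like atom are given by:
E_n = -13.6057 eV / n²

For n = 19:
E_19 = -13.6057 eV / 19²
E_19 = -13.6057 eV / 361
E_19 = -0.03769 eV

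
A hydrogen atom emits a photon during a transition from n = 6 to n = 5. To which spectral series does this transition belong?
Pfund series

The spectral series in hydrogen are named based on the final (lower) energy level:
- Lyman series: n_final = 1 (ultraviolet)
- Balmer series: n_final = 2 (visible/near-UV)
- Paschen series: n_final = 3 (infrared)
- Brackett series: n_final = 4 (infrared)
- Pfund series: n_final = 5 (far infrared)

Since this transition ends at n = 5, it belongs to the Pfund series.

For reference, this 6 → 5 line has photon energy
ΔE = 13.6057 eV × (1/5² - 1/6²) = 0.166291889 eV,
corresponding to wavelength λ = hc/ΔE = 1239.84 eV·nm / 0.166291889 eV = 7455.806 nm in the far infrared region.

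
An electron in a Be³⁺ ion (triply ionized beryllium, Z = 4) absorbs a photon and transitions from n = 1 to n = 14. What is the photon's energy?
216.58 eV

The energy levels of a hydrogen-like atom are E_n = -13.6057 Z² eV / n².

Energy at n = 1: E_1 = -13.6057 × 4² / 1² = -217.69120 eV
Energy at n = 14: E_14 = -13.6057 × 4² / 14² = -1.11067 eV

The excitation energy is the difference:
ΔE = E_14 - E_1
ΔE = -1.11067 - (-217.69120)
ΔE = 216.58 eV

Since this is positive, energy must be absorbed (photon absorption).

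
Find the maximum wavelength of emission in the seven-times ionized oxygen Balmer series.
10.25173 nm

The longest wavelength corresponds to the smallest energy transition in the series.
The Balmer series has all transitions ending at n_f = 2.

For O⁷⁺ (Z = 8), the first line (α-line) is the jump from n = 3 to n = 2:
E_3 = -13.6057 × 8² / 3² = -96.7516444 eV
E_2 = -13.6057 × 8² / 2² = -217.6912000 eV
ΔE = E_3 - E_2 = 120.9395556 eV

λ = hc/E = 1239.84 eV·nm / 120.9395556 eV
λ = 10.25173 nm

This is the α-line of the Balmer series in O⁷⁺.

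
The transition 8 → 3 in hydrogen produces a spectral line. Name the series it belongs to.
Paschen series

The spectral series in hydrogen are named based on the final (lower) energy level:
- Lyman series: n_final = 1 (ultraviolet)
- Balmer series: n_final = 2 (visible/near-UV)
- Paschen series: n_final = 3 (infrared)
- Brackett series: n_final = 4 (infrared)
- Pfund series: n_final = 5 (far infrared)

Since this transition ends at n = 3, it belongs to the Paschen series.

For reference, this 8 → 3 line has photon energy
ΔE = 13.6057 eV × (1/3² - 1/8²) = 1.299155 eV,
corresponding to wavelength λ = hc/ΔE = 1239.84 eV·nm / 1.299155 eV = 954.34 nm in the infrared region.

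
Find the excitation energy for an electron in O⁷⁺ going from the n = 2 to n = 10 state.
208.98 eV

The energy levels of a hydrogen-like atom are E_n = -13.6057 Z² eV / n².

Energy at n = 2: E_2 = -13.6057 × 8² / 2² = -217.69120 eV
Energy at n = 10: E_10 = -13.6057 × 8² / 10² = -8.70765 eV

The excitation energy is the difference:
ΔE = E_10 - E_2
ΔE = -8.70765 - (-217.69120)
ΔE = 208.98 eV

Since this is positive, energy must be absorbed (photon absorption).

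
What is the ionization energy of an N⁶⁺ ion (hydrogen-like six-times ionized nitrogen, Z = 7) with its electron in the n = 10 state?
6.67 eV

The ionization energy is the energy needed to remove the electron completely (n → ∞).

For a hydrogen-like ion with Z = 7, E_n = -13.6057 Z² / n² eV.

At n = 10: E_10 = -13.6057 × 7² / 10² = -6.66679 eV
At n = ∞: E_∞ = 0 eV

Ionization energy = E_∞ - E_10 = 0 - (-6.66679) = 6.66679 eV
Ionization energy ≈ 6.67 eV

This is also called the binding energy of the electron in state n = 10.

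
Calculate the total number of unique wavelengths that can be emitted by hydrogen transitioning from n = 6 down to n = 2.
10

The electron can occupy levels n = 2, 3, ..., 6 during de-excitation — that is m = 6 - 2 + 1 = 5 distinct levels.

The number of distinct spectral lines equals the number of ways to choose 2 of these m levels (each pair gives one possible emission transition):

Number of lines = m(m-1)/2 = 5×4/2 = 10

These correspond to all possible transitions between the 5 levels:
6 → 5, 6 → 4, 6 → 3, 6 → 2, 5 → 4, 5 → 3, 5 → 2, 4 → 3...

Each transition produces a photon with a unique energy (and thus wavelength). This count does not depend on Z.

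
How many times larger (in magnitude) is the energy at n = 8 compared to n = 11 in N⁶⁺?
1.890625

Using E_n = -13.6057 Z² / n² eV with Z = 7:

E_8 = -13.6057 × 7² / 8² = -666.6793 / 64 = -10.41686406 eV
E_11 = -13.6057 × 7² / 11² = -666.6793 / 121 = -5.50974628 eV

The ratio is:
E_8/E_11 = (-10.41686406) / (-5.50974628)
E_8/E_11 = (-666.6793/64) / (-666.6793/121)
E_8/E_11 = 121/64
E_8/E_11 = 1.890625
(Note: the Z² factors cancel in the ratio.)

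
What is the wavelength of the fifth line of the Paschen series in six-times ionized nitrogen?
19.47639 nm

The lines of a series are numbered from the longest wavelength (smallest ΔE) outward; the fifth line is the transition from n = n_f + 5 to n_f.
The Paschen series has all transitions ending at n_f = 3.

For N⁶⁺ (Z = 7), the fifth line (ε-line) is the jump from n = 8 to n = 3:
E_8 = -13.6057 × 7² / 8² = -10.4168641 eV
E_3 = -13.6057 × 7² / 3² = -74.0754778 eV
ΔE = E_8 - E_3 = 63.6586137 eV

λ = hc/E = 1239.84 eV·nm / 63.6586137 eV
λ = 19.47639 nm

This is the ε-line of the Paschen series in N⁶⁺.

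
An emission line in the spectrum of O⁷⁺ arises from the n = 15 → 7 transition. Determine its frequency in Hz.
3.36116e+15 Hz

First, find the transition energy:
E_15 = -13.6057 × 8² / 15² = -3.8700658 eV
E_7 = -13.6057 × 8² / 7² = -17.7707102 eV
|ΔE| = |E_7 - E_15| = 13.9006444 eV

Convert to Joules: E = 13.9006444 eV × (1.602177 × 10⁻¹⁹ J/eV) = 2.2271293e-18 J

Using E = hf:
f = E/h = 2.2271293e-18 J / (6.62607 × 10⁻³⁴ J·s)
f = 3.36116e+15 Hz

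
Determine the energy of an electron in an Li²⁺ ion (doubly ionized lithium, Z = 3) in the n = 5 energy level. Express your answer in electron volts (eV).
-4.898 eV

The energy levels of a hydrogen-like atom are given by:
E_n = -13.6057 Z² / n² eV  (with Z = 3 for Li²⁺)

For n = 5:
E_5 = -13.6057 × 3² / 5²
E_5 = -13.6057 × 9 / 25
E_5 = -4.898 eV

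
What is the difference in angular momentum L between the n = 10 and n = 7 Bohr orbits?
3.1637e-34 J·s (or 3ℏ)

In the Bohr model, L_n = nℏ where ℏ = 1.054572e-34 J·s.

L_10 = 10ℏ = 1.054572e-33 J·s
L_7 = 7ℏ = 7.382004e-34 J·s

ΔL = L_10 - L_7 = (10 - 7)ℏ = 3ℏ
ΔL = 3 × 1.054572e-34 J·s = 3.1637e-34 J·s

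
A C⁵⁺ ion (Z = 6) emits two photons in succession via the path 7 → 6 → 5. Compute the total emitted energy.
9.59618 eV

The energy levels of C⁵⁺ are E_n = -13.6057 × 6² / n² eV.

First transition (7 → 6):
ΔE₁ = |E_6 - E_7|
ΔE₁ = |-13.60570000000 - (-9.99602448980)| = 3.60967551 eV

Second transition (6 → 5):
ΔE₂ = |E_5 - E_6|
ΔE₂ = |-19.59220800000 - (-13.60570000000)| = 5.98650800 eV

Total energy released:
E_total = ΔE₁ + ΔE₂ = 3.60967551 + 5.98650800 = 9.59618 eV

Note: This equals the direct transition 7 → 5: 9.59618 eV ✓
Energy is conserved regardless of the path taken.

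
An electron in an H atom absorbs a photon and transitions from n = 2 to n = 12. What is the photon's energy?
3.31 eV

The energy levels of a hydrogen-like atom are E_n = -13.6057 eV / n².

Energy at n = 2: E_2 = -13.6057 / 2² = -3.40143 eV
Energy at n = 12: E_12 = -13.6057 / 12² = -0.09448 eV

The excitation energy is the difference:
ΔE = E_12 - E_2
ΔE = -0.09448 - (-3.40143)
ΔE = 3.31 eV

Since this is positive, energy must be absorbed (photon absorption).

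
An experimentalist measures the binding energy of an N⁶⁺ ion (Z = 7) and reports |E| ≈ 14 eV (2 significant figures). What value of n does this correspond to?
n = 7

The exact energy levels follow E_n = -13.6057 Z² / n² eV with Z = 7.

The measured value (-14 eV) is reported to only 2 significant figures, so we must test candidate n values and see which one matches to that precision.

Candidate energies:
  n = 5:  E = -13.6057 × 7² / 5² = -26.66717 eV
  n = 6:  E = -13.6057 × 7² / 6² = -18.51887 eV
  n = 7:  E = -13.6057 × 7² / 7² = -13.60570 eV  ← matches
  n = 8:  E = -13.6057 × 7² / 8² = -10.41686 eV
  n = 9:  E = -13.6057 × 7² / 9² = -8.23061 eV

Checking against the measurement of -14 eV (2 sig figs), only n = 7 agrees:
E_7 = -13.60570 eV, which rounds to -14 eV ✓

Therefore n = 7.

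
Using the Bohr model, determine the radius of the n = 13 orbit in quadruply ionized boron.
1.78862 nm (or 17.88619 Å)

The Bohr radius formula is:
r_n = n² a₀ / Z

where a₀ = 0.05291772 nm is the Bohr radius.

For B⁴⁺ (Z = 5) at n = 13:
r_13 = 13² × 0.05291772 nm / 5
r_13 = 169 × 0.05291772 nm / 5
r_13 = 8.943095 nm / 5
r_13 = 1.78862 nm

The electron orbits at approximately 1.78862 nm from the nucleus.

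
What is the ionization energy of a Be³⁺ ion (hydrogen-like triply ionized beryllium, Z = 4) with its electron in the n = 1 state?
217.691200 eV

The ionization energy is the energy needed to remove the electron completely (n → ∞).

For a hydrogen-like ion with Z = 4, E_n = -13.6057 Z² / n² eV.

At n = 1: E_1 = -13.6057 × 4² / 1² = -217.691200000 eV
At n = ∞: E_∞ = 0 eV

Ionization energy = E_∞ - E_1 = 0 - (-217.691200000) = 217.691200000 eV
Ionization energy ≈ 217.691200 eV

This is also called the binding energy of the electron in state n = 1.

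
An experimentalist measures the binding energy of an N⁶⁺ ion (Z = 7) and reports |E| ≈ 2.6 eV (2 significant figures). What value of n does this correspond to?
n = 16

The exact energy levels follow E_n = -13.6057 Z² / n² eV with Z = 7.

The measured value (-2.6 eV) is reported to only 2 significant figures, so we must test candidate n values and see which one matches to that precision.

Candidate energies:
  n = 14:  E = -13.6057 × 7² / 14² = -3.40143 eV
  n = 15:  E = -13.6057 × 7² / 15² = -2.96302 eV
  n = 16:  E = -13.6057 × 7² / 16² = -2.60422 eV  ← matches
  n = 17:  E = -13.6057 × 7² / 17² = -2.30685 eV
  n = 18:  E = -13.6057 × 7² / 18² = -2.05765 eV

Checking against the measurement of -2.6 eV (2 sig figs), only n = 16 agrees:
E_16 = -2.60422 eV, which rounds to -2.6 eV ✓

Therefore n = 16.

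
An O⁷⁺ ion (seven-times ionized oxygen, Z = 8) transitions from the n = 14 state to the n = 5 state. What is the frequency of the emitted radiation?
7.35e+15 Hz

First, find the transition energy:
E_14 = -13.6057 × 8² / 14² = -4.4427 eV
E_5 = -13.6057 × 8² / 5² = -34.8306 eV
|ΔE| = |E_5 - E_14| = 30.3879 eV

Convert to Joules: E = 30.3879 eV × (1.602177 × 10⁻¹⁹ J/eV) = 4.8687e-18 J

Using E = hf:
f = E/h = 4.8687e-18 J / (6.62607 × 10⁻³⁴ J·s)
f = 7.35e+15 Hz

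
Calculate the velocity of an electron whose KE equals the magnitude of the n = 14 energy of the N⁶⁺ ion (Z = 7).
1.09e+06 m/s (or 0.36487% of c)

The binding energy at n = 14 for N⁶⁺ is:
E_14 = -13.6057 × 7²/14² = -3.4014250 eV
|E_14| = 3.4014250 eV

Convert to Joules:
KE = 3.4014250 eV × (1.602177 × 10⁻¹⁹ J/eV) = 5.4497e-19 J

Using KE = ½mv²:
v = √(2·KE/m_e)
v = √(2 × 5.4497e-19 J / 9.10938 × 10⁻³¹ kg)
v = 1.09e+06 m/s

This is approximately 0.36487% the speed of light.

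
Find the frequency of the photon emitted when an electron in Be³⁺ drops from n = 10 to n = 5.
1.57913e+15 Hz

First, find the transition energy:
E_10 = -13.6057 × 4² / 10² = -2.17691200 eV
E_5 = -13.6057 × 4² / 5² = -8.70764800 eV
|ΔE| = |E_5 - E_10| = 6.53073600 eV

Convert to Joules: E = 6.53073600 eV × (1.602177 × 10⁻¹⁹ J/eV) = 1.0463395e-18 J

Using E = hf:
f = E/h = 1.0463395e-18 J / (6.62607 × 10⁻³⁴ J·s)
f = 1.57913e+15 Hz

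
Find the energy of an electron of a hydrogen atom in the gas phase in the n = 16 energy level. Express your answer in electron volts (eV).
-0.05 eV

The energy levels of a hydrogen-like atom are given by:
E_n = -13.6057 eV / n²

For n = 16:
E_16 = -13.6057 eV / 16²
E_16 = -13.6057 eV / 256
E_16 = -0.05 eV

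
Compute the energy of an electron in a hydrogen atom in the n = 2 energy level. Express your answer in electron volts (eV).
-3.40 eV

The energy levels of a hydrogen-like atom are given by:
E_n = -13.6057 eV / n²

For n = 2:
E_2 = -13.6057 eV / 2²
E_2 = -13.6057 eV / 4
E_2 = -3.40 eV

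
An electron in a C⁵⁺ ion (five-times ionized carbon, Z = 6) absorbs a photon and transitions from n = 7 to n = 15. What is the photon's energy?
7.82 eV

The energy levels of a hydrogen-like atom are E_n = -13.6057 Z² eV / n².

Energy at n = 7: E_7 = -13.6057 × 6² / 7² = -9.99602 eV
Energy at n = 15: E_15 = -13.6057 × 6² / 15² = -2.17691 eV

The excitation energy is the difference:
ΔE = E_15 - E_7
ΔE = -2.17691 - (-9.99602)
ΔE = 7.82 eV

Since this is positive, energy must be absorbed (photon absorption).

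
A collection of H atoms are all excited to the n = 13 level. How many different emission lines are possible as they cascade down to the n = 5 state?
36

The electron can occupy levels n = 5, 6, ..., 13 during de-excitation — that is m = 13 - 5 + 1 = 9 distinct levels.

The number of distinct spectral lines equals the number of ways to choose 2 of these m levels (each pair gives one possible emission transition):

Number of lines = m(m-1)/2 = 9×8/2 = 36

These correspond to all possible transitions between the 9 levels:
13 → 12, 13 → 11, 13 → 10, 13 → 9, 13 → 8, 13 → 7, 13 → 6, 13 → 5...

Each transition produces a photon with a unique energy (and thus wavelength). This count does not depend on Z.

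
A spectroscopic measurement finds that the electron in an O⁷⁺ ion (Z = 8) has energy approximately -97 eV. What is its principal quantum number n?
n = 3

The exact energy levels follow E_n = -13.6057 Z² / n² eV with Z = 8.

The measured value (-97 eV) is reported to only 2 significant figures, so we must test candidate n values and see which one matches to that precision.

Candidate energies:
  n = 1:  E = -13.6057 × 8² / 1² = -870.764800 eV
  n = 2:  E = -13.6057 × 8² / 2² = -217.691200 eV
  n = 3:  E = -13.6057 × 8² / 3² = -96.751644 eV  ← matches
  n = 4:  E = -13.6057 × 8² / 4² = -54.422800 eV
  n = 5:  E = -13.6057 × 8² / 5² = -34.830592 eV

Checking against the measurement of -97 eV (2 sig figs), only n = 3 agrees:
E_3 = -96.751644 eV, which rounds to -97 eV ✓

Therefore n = 3.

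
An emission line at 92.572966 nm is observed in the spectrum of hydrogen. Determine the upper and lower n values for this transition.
n = 8 → n = 1

First, find the photon energy from the wavelength (hc = 1239.84 eV·nm):
E = hc/λ = 1239.84 eV·nm / 92.572966 nm = 13.393111 eV

The energy levels of hydrogen satisfy E_n = -13.6057 / n² eV, so an emission n_i → n_f releases
ΔE = 13.6057 × (1/n_f² − 1/n_i²) eV.

Setting ΔE equal to the photon energy:
1/n_f² − 1/n_i² = 13.393111 / 13.6057 = 0.98437500

Since 1/n_i² must be positive, we need 1/n_f² > 0.98437500, i.e. n_f ≤ 1. For each allowed n_f, solve n_i = (1/n_f² − 0.98437500)^(−1/2) and check whether it is a whole number:
  n_f = 1: 1/n_i² = 1.00000000 − 0.98437500 = 0.01562500 → n_i = 8.000  → integer, n_i = 8 ✓

Only n_f = 1 gives an integer upper level, n_i = 8.

The transition is from n = 8 to n = 1 (emission).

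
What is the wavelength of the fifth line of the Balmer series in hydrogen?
396.906591 nm

The lines of a series are numbered from the longest wavelength (smallest ΔE) outward; the fifth line is the transition from n = n_f + 5 to n_f.
The Balmer series has all transitions ending at n_f = 2.

For H, the fifth line (ε-line) is the jump from n = 7 to n = 2:
E_7 = -13.6057 / 7² = -0.2776673469 eV
E_2 = -13.6057 / 2² = -3.4014250000 eV
ΔE = E_7 - E_2 = 3.1237576531 eV

λ = hc/E = 1239.84 eV·nm / 3.1237576531 eV
λ = 396.906591 nm

This is the ε-line of the Balmer series in H.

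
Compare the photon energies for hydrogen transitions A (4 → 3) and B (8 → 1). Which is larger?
8 → 1

Calculate the energy for each transition:

Transition 4 → 3:
ΔE₁ = |E_3 - E_4| = |-13.6057/3² - (-13.6057/4²)|
ΔE₁ = |-1.511744444444 - (-0.850356250000)| = 0.661388194 eV

Transition 8 → 1:
ΔE₂ = |E_1 - E_8| = |-13.6057/1² - (-13.6057/8²)|
ΔE₂ = |-13.605700000000 - (-0.212589062500)| = 13.393110938 eV

Since 13.393110938 eV > 0.661388194 eV, the transition 8 → 1 emits the more energetic photon.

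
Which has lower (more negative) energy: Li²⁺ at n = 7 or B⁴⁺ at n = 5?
B⁴⁺ at n = 5 (E = -13.61 eV)

Using E_n = -13.6057 Z² / n² eV:

Li²⁺ (Z = 3) at n = 7:
E = -13.6057 × 3² / 7² = -13.6057 × 9 / 49 = -2.49901 eV

B⁴⁺ (Z = 5) at n = 5:
E = -13.6057 × 5² / 5² = -13.6057 × 25 / 25 = -13.60570 eV

Since -13.60570 eV < -2.49901 eV,
B⁴⁺ at n = 5 is more tightly bound (requires more energy to ionize).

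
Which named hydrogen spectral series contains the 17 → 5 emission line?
Pfund series

The spectral series in hydrogen are named based on the final (lower) energy level:
- Lyman series: n_final = 1 (ultraviolet)
- Balmer series: n_final = 2 (visible/near-UV)
- Paschen series: n_final = 3 (infrared)
- Brackett series: n_final = 4 (infrared)
- Pfund series: n_final = 5 (far infrared)

Since this transition ends at n = 5, it belongs to the Pfund series.

For reference, this 17 → 5 line has photon energy
ΔE = 13.6057 eV × (1/5² - 1/17²) = 0.49714945329 eV,
corresponding to wavelength λ = hc/ΔE = 1239.84 eV·nm / 0.49714945329 eV = 2493.89795 nm in the far infrared region.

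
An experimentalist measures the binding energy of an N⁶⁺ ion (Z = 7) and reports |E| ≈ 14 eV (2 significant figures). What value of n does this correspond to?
n = 7

The exact energy levels follow E_n = -13.6057 Z² / n² eV with Z = 7.

The measured value (-14 eV) is reported to only 2 significant figures, so we must test candidate n values and see which one matches to that precision.

Candidate energies:
  n = 5:  E = -13.6057 × 7² / 5² = -26.667172 eV
  n = 6:  E = -13.6057 × 7² / 6² = -18.518869 eV
  n = 7:  E = -13.6057 × 7² / 7² = -13.605700 eV  ← matches
  n = 8:  E = -13.6057 × 7² / 8² = -10.416864 eV
  n = 9:  E = -13.6057 × 7² / 9² = -8.230609 eV

Checking against the measurement of -14 eV (2 sig figs), only n = 7 agrees:
E_7 = -13.605700 eV, which rounds to -14 eV ✓

Therefore n = 7.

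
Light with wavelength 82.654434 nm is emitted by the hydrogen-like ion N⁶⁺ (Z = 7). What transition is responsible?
n = 5 → n = 4

First, find the photon energy from the wavelength (hc = 1239.84 eV·nm):
E = hc/λ = 1239.84 eV·nm / 82.654434 nm = 15.000284 eV

The energy levels of N⁶⁺ satisfy E_n = -13.6057 × 7² / n² eV, so an emission n_i → n_f releases
ΔE = 13.6057 × 7² × (1/n_f² − 1/n_i²) eV.

Setting ΔE equal to the photon energy:
1/n_f² − 1/n_i² = 15.000284 / (13.6057 × 7²) = 0.022500000

Since 1/n_i² must be positive, we need 1/n_f² > 0.022500000, i.e. n_f ≤ 6. For each allowed n_f, solve n_i = (1/n_f² − 0.022500000)^(−1/2) and check whether it is a whole number:
  n_f = 1: 1/n_i² = 1.000000000 − 0.022500000 = 0.977500000 → n_i = 1.011  (not an integer) ✗
  n_f = 2: 1/n_i² = 0.250000000 − 0.022500000 = 0.227500000 → n_i = 2.097  (not an integer) ✗
  n_f = 3: 1/n_i² = 0.111111111 − 0.022500000 = 0.088611111 → n_i = 3.359  (not an integer) ✗
  n_f = 4: 1/n_i² = 0.062500000 − 0.022500000 = 0.040000000 → n_i = 5.000  → integer, n_i = 5 ✓
  n_f = 5: 1/n_i² = 0.040000000 − 0.022500000 = 0.017500000 → n_i = 7.559  (not an integer) ✗
  n_f = 6: 1/n_i² = 0.027777778 − 0.022500000 = 0.005277778 → n_i = 13.765  (not an integer) ✗

Only n_f = 4 gives an integer upper level, n_i = 5.

The transition is from n = 5 to n = 4 (emission).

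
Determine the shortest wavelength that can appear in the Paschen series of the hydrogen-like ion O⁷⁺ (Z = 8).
12.81467 nm

The series limit corresponds to the transition from n = ∞ to n = 3.
This is the highest energy (shortest wavelength) transition in the Paschen series.

E_∞ = 0 eV
E_3 = -13.6057 × 8² / 3² = -96.7516444 eV

Energy at series limit:
ΔE = E_∞ - E_3 = 0 - (-96.7516444) = 96.7516444 eV
λ = hc/E = 1239.84 eV·nm / 96.7516444 eV = 12.81467 nm

This energy equals the ionization energy from the n = 3 state of O⁷⁺.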